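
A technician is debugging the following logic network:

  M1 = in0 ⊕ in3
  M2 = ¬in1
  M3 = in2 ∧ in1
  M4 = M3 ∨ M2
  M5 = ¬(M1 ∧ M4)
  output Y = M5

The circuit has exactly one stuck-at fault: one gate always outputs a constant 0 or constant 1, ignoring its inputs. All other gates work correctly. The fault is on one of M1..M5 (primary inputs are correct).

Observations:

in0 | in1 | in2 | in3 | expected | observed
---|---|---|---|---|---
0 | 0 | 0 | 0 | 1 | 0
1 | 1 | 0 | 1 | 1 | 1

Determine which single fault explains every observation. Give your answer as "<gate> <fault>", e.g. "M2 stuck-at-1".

Fault-free values for test 1 (in0=0, in1=0, in2=0, in3=0): M1=0, M2=1, M3=0, M4=1, M5=1, giving Y=1. Observed 0.
Test 1: faults giving observed 0 are {M1 stuck-at-1, M5 stuck-at-0}.
Test 2 (in0=1, in1=1, in2=0, in3=1): fault-free M1=0, M2=0, M3=0, M4=0, M5=1 → 1; observed 1. Eliminates M5 stuck-at-0.
Only M1 stuck-at-1 is consistent with every test.

M1 stuck-at-1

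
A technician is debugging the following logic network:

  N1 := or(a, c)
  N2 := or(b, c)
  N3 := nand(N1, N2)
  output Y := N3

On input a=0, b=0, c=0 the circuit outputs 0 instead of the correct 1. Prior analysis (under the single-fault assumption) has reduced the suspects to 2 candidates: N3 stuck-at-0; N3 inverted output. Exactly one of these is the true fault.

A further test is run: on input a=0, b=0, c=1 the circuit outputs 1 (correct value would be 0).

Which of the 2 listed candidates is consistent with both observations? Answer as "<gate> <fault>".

N3 inverted output

Evaluate each candidate on input a=0, b=0, c=1:
  N3 stuck-at-0: N1=1, N2=1, N3=0 [stuck-at-0] → 0 — eliminated
  N3 inverted output: N1=1, N2=1, N3=1 [inverted output] → 1 — matches
Only N3 inverted output reproduces the observed 1.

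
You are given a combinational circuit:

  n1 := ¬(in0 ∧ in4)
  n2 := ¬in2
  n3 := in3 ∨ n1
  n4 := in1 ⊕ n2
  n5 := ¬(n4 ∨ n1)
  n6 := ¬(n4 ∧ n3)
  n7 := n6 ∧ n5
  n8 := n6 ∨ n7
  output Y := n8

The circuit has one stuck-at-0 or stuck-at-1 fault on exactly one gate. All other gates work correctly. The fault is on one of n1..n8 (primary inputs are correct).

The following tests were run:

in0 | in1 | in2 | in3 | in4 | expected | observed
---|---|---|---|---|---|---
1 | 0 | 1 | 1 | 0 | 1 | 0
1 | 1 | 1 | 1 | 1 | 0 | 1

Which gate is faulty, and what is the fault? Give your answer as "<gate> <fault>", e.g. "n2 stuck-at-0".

Fault-free values for test 1 (in0=1, in1=0, in2=1, in3=1, in4=0): n1=1, n2=0, n3=1, n4=0, n5=0, n6=1, n7=0, n8=1, giving Y=1. Observed 0.
Test 1: faults giving observed 0 are {n2 stuck-at-1, n4 stuck-at-1, n6 stuck-at-0, n8 stuck-at-0}.
Test 2 (in0=1, in1=1, in2=1, in3=1, in4=1): fault-free n1=0, n2=0, n3=1, n4=1, n5=0, n6=0, n7=0, n8=0 → 0; observed 1. Eliminates n4 stuck-at-1, n6 stuck-at-0, n8 stuck-at-0.
Only n2 stuck-at-1 is consistent with every test.

n2 stuck-at-1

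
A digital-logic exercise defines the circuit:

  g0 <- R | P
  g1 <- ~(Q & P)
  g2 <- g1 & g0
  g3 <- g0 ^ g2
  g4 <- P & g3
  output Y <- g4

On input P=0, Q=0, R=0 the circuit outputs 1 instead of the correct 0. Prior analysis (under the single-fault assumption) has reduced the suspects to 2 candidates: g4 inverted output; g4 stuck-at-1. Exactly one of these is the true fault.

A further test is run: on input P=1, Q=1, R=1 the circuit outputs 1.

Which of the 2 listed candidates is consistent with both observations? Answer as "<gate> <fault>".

Evaluate each candidate on input P=1, Q=1, R=1:
  g4 inverted output: g0=1, g1=0, g2=0, g3=1, g4=0 [inverted output] → 0 — eliminated
  g4 stuck-at-1: g0=1, g1=0, g2=0, g3=1, g4=1 [stuck-at-1] → 1 — matches
Only g4 stuck-at-1 reproduces the observed 1.

g4 stuck-at-1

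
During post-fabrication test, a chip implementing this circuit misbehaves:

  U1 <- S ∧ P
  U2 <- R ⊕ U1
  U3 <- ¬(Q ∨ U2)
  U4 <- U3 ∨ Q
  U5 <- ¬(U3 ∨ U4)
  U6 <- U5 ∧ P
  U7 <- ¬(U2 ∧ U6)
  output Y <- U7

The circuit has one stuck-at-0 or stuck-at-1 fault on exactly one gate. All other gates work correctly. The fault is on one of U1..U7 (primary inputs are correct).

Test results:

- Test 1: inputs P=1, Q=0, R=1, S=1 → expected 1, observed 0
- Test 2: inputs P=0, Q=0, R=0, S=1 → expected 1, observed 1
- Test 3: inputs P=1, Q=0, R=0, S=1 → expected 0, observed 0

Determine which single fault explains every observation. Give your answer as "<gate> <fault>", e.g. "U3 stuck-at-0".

U2 stuck-at-1

Fault-free values for test 1 (P=1, Q=0, R=1, S=1): U1=1, U2=0, U3=1, U4=1, U5=0, U6=0, U7=1, giving Y=1. Observed 0.
Test 1: faults giving observed 0 are {U1 stuck-at-0, U2 stuck-at-1, U7 stuck-at-0}.
Test 2 (P=0, Q=0, R=0, S=1): fault-free U1=0, U2=0, U3=1, U4=1, U5=0, U6=0, U7=1 → 1; observed 1. Eliminates U7 stuck-at-0.
Test 3 (P=1, Q=0, R=0, S=1): fault-free U1=1, U2=1, U3=0, U4=0, U5=1, U6=1, U7=0 → 0; observed 0. Eliminates U1 stuck-at-0.
Only U2 stuck-at-1 is consistent with every test.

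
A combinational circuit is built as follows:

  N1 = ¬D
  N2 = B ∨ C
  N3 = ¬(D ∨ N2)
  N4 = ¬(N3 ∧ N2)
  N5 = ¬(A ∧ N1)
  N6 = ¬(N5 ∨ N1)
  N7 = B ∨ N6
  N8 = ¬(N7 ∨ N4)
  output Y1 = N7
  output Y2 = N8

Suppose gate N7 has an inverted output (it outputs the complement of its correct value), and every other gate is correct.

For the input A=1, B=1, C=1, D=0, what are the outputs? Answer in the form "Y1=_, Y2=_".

Propagate with N7 forced: N1=1, N2=1, N3=0, N4=1, N5=0, N6=0, N7=0 [inverted output], N8=0.
So the outputs are Y1=0, Y2=0. (Without the fault they would be Y1=1, Y2=0.)

Y1=0, Y2=0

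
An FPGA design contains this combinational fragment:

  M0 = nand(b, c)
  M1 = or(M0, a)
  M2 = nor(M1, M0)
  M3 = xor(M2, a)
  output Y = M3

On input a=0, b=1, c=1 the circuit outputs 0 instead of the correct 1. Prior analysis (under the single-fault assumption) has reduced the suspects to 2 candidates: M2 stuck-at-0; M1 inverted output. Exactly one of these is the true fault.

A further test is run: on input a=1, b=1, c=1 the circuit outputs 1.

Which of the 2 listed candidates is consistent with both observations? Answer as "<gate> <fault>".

Evaluate each candidate on input a=1, b=1, c=1:
  M2 stuck-at-0: M0=0, M1=1, M2=0 [stuck-at-0], M3=1 → 1 — matches
  M1 inverted output: M0=0, M1=0 [inverted output], M2=1, M3=0 → 0 — eliminated
Only M2 stuck-at-0 reproduces the observed 1.

M2 stuck-at-0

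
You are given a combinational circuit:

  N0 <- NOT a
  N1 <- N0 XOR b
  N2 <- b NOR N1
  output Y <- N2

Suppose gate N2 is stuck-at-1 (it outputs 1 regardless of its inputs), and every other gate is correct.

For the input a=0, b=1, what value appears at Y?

1

Propagate with N2 forced: N0=1, N1=0, N2=1 [stuck-at-1].
So Y = 1. (Without the fault it would be 0.)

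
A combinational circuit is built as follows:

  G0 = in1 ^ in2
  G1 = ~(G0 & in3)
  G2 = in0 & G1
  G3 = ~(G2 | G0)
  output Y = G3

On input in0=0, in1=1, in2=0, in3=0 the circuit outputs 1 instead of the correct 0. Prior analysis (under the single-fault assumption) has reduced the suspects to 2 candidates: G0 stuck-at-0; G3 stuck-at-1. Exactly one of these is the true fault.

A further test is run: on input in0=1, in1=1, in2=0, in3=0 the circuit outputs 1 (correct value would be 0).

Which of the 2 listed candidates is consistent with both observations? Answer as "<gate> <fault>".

Evaluate each candidate on input in0=1, in1=1, in2=0, in3=0:
  G0 stuck-at-0: G0=0 [stuck-at-0], G1=1, G2=1, G3=0 → 0 — eliminated
  G3 stuck-at-1: G0=1, G1=1, G2=1, G3=1 [stuck-at-1] → 1 — matches
Only G3 stuck-at-1 reproduces the observed 1.

G3 stuck-at-1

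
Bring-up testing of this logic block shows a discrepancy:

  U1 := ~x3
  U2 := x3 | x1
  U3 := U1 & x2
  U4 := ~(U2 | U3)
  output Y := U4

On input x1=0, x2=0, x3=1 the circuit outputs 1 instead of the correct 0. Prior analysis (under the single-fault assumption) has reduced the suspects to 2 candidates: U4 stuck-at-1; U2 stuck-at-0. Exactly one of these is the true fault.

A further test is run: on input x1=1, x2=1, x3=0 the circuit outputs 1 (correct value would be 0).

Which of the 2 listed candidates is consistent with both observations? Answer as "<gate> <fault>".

U4 stuck-at-1

Evaluate each candidate on input x1=1, x2=1, x3=0:
  U4 stuck-at-1: U1=1, U2=1, U3=1, U4=1 [stuck-at-1] → 1 — matches
  U2 stuck-at-0: U1=1, U2=0 [stuck-at-0], U3=1, U4=0 → 0 — eliminated
Only U4 stuck-at-1 reproduces the observed 1.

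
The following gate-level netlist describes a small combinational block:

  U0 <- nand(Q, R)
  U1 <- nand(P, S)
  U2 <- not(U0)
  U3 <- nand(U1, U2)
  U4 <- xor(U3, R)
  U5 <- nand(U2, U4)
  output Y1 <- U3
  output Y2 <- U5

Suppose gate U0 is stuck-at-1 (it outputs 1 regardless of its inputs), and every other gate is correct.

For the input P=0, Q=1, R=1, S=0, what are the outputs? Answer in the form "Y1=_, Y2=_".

Y1=1, Y2=1

Propagate with U0 forced: U0=1 [stuck-at-1], U1=1, U2=0, U3=1, U4=0, U5=1.
So the outputs are Y1=1, Y2=1. (Without the fault they would be Y1=0, Y2=0.)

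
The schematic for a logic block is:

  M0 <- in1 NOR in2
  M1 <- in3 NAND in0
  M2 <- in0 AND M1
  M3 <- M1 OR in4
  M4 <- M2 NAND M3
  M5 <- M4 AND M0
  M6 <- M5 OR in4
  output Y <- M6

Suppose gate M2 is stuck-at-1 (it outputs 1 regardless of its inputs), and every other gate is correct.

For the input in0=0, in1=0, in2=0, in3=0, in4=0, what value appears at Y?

0

Propagate with M2 forced: M0=1, M1=1, M2=1 [stuck-at-1], M3=1, M4=0, M5=0, M6=0.
So Y = 0. (Without the fault it would be 1.)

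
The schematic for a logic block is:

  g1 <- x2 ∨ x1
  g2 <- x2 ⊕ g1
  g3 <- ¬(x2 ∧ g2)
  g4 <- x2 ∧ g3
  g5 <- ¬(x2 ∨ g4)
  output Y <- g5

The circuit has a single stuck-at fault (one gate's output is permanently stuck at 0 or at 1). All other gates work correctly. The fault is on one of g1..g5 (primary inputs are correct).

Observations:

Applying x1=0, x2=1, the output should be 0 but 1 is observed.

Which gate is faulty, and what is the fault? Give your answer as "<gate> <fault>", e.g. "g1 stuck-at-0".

g5 stuck-at-1

Fault-free values for test 1 (x1=0, x2=1): g1=1, g2=0, g3=1, g4=1, g5=0, giving Y=0. Observed 1.
Test 1: faults giving observed 1 are {g5 stuck-at-1}.
Only g5 stuck-at-1 is consistent with every test.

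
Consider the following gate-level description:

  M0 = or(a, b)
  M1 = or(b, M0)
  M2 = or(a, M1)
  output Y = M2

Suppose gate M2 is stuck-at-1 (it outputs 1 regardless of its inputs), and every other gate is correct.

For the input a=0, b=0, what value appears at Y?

1

Propagate with M2 forced: M0=0, M1=0, M2=1 [stuck-at-1].
So Y = 1. (Without the fault it would be 0.)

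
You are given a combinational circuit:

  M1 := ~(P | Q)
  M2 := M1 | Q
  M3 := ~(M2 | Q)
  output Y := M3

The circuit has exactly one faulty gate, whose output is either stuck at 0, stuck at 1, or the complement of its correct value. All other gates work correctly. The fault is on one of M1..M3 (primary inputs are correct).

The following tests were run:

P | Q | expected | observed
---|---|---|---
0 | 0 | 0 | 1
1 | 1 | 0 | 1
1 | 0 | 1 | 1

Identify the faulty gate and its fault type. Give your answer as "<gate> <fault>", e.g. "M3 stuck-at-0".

Fault-free values for test 1 (P=0, Q=0): M1=1, M2=1, M3=0, giving Y=0. Observed 1.
Test 1: faults giving observed 1 are {M1 stuck-at-0, M1 inverted output, M2 stuck-at-0, M2 inverted output, M3 stuck-at-1, M3 inverted output}.
Test 2 (P=1, Q=1): fault-free M1=0, M2=1, M3=0 → 0; observed 1. Eliminates M1 stuck-at-0, M1 inverted output, M2 stuck-at-0, M2 inverted output.
Test 3 (P=1, Q=0): fault-free M1=0, M2=0, M3=1 → 1; observed 1. Eliminates M3 inverted output.
Only M3 stuck-at-1 is consistent with every test.

M3 stuck-at-1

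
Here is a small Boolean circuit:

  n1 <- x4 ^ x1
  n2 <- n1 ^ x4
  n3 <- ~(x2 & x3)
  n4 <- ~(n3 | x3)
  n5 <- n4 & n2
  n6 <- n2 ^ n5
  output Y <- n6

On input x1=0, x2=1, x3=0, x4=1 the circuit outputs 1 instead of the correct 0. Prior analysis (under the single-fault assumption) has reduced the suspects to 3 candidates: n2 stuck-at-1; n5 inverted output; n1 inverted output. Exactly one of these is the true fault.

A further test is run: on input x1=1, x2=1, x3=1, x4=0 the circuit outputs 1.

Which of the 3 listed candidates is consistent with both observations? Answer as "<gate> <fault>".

n2 stuck-at-1

Evaluate each candidate on input x1=1, x2=1, x3=1, x4=0:
  n2 stuck-at-1: n1=1, n2=1 [stuck-at-1], n3=0, n4=0, n5=0, n6=1 → 1 — matches
  n5 inverted output: n1=1, n2=1, n3=0, n4=0, n5=1 [inverted output], n6=0 → 0 — eliminated
  n1 inverted output: n1=0 [inverted output], n2=0, n3=0, n4=0, n5=0, n6=0 → 0 — eliminated
Only n2 stuck-at-1 reproduces the observed 1.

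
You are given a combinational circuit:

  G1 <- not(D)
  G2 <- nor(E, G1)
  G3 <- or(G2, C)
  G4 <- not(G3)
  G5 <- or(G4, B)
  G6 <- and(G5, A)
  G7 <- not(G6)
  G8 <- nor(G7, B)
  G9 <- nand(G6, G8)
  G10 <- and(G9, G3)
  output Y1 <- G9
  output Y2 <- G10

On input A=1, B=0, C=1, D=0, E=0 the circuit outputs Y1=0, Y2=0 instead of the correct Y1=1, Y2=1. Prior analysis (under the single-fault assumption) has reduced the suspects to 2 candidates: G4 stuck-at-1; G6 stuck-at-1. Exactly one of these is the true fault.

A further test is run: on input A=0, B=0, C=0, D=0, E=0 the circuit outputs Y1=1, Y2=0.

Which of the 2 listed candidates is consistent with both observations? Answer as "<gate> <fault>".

G4 stuck-at-1

Evaluate each candidate on input A=0, B=0, C=0, D=0, E=0:
  G4 stuck-at-1: G1=1, G2=0, G3=0, G4=1 [stuck-at-1], G5=1, G6=0, G7=1, G8=0, G9=1, G10=0 → Y1=1, Y2=0 — matches
  G6 stuck-at-1: G1=1, G2=0, G3=0, G4=1, G5=1, G6=1 [stuck-at-1], G7=0, G8=1, G9=0, G10=0 → Y1=0, Y2=0 — eliminated
Only G4 stuck-at-1 reproduces the observed Y1=1, Y2=0.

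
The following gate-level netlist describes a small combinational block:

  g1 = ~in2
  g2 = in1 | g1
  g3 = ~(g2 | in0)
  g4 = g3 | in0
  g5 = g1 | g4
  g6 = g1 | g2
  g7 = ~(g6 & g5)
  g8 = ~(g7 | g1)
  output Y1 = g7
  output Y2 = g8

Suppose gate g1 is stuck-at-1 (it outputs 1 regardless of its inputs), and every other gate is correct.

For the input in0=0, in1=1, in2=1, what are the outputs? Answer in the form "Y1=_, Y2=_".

Propagate with g1 forced: g1=1 [stuck-at-1], g2=1, g3=0, g4=0, g5=1, g6=1, g7=0, g8=0.
So the outputs are Y1=0, Y2=0. (Without the fault they would be Y1=1, Y2=0.)

Y1=0, Y2=0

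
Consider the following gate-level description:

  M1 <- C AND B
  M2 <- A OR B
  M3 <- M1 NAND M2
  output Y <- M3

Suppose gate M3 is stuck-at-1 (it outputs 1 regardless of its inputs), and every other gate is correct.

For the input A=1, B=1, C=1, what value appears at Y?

Propagate with M3 forced: M1=1, M2=1, M3=1 [stuck-at-1].
So Y = 1. (Without the fault it would be 0.)

1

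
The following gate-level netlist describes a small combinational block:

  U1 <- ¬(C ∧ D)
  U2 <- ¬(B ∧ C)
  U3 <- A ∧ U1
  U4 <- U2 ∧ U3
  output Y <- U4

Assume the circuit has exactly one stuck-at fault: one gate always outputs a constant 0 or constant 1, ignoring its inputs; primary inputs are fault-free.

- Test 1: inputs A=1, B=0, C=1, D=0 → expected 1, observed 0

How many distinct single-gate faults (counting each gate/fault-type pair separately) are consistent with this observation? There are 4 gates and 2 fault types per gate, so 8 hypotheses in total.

4

Fault-free: U1=1, U2=1, U3=1, U4=1 → 1. Observed 0.
  U1 stuck-at-0: output 0 ✓
  U1 stuck-at-1: output 1 ✗
  U2 stuck-at-0: output 0 ✓
  U2 stuck-at-1: output 1 ✗
  U3 stuck-at-0: output 0 ✓
  U3 stuck-at-1: output 1 ✗
  U4 stuck-at-0: output 0 ✓
  U4 stuck-at-1: output 1 ✗
Consistent faults: {U1 stuck-at-0, U2 stuck-at-0, U3 stuck-at-0, U4 stuck-at-0} — 4 in all.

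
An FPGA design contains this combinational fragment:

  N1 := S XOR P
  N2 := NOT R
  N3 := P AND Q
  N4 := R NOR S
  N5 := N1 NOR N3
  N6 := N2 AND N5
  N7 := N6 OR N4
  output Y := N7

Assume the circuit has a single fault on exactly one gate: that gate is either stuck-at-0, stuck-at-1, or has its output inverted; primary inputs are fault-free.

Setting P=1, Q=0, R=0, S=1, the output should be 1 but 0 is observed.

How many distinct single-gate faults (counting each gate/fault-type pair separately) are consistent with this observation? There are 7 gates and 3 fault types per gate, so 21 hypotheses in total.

Fault-free: N1=0, N2=1, N3=0, N4=0, N5=1, N6=1, N7=1 → 1. Observed 0.
  N1: stuck-at-1, inverted output ✓; others ✗
  N2: stuck-at-0, inverted output ✓; others ✗
  N3: stuck-at-1, inverted output ✓; others ✗
  N4: none of the 3 fault types match ✗
  N5: stuck-at-0, inverted output ✓; others ✗
  N6: stuck-at-0, inverted output ✓; others ✗
  N7: stuck-at-0, inverted output ✓; others ✗
Consistent faults: {N1 stuck-at-1, N1 inverted output, N2 stuck-at-0, N2 inverted output, N3 stuck-at-1, N3 inverted output, N5 stuck-at-0, N5 inverted output, N6 stuck-at-0, N6 inverted output, N7 stuck-at-0, N7 inverted output} — 12 in all.

12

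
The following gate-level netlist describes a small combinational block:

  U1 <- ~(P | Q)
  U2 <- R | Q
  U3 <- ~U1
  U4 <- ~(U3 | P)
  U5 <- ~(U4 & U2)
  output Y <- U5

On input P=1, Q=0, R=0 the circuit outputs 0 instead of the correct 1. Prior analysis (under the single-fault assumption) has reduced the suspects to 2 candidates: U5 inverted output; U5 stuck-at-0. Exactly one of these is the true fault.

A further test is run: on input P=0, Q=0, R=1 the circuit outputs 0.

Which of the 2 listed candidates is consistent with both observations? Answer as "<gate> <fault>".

U5 stuck-at-0

Evaluate each candidate on input P=0, Q=0, R=1:
  U5 inverted output: U1=1, U2=1, U3=0, U4=1, U5=1 [inverted output] → 1 — eliminated
  U5 stuck-at-0: U1=1, U2=1, U3=0, U4=1, U5=0 [stuck-at-0] → 0 — matches
Only U5 stuck-at-0 reproduces the observed 0.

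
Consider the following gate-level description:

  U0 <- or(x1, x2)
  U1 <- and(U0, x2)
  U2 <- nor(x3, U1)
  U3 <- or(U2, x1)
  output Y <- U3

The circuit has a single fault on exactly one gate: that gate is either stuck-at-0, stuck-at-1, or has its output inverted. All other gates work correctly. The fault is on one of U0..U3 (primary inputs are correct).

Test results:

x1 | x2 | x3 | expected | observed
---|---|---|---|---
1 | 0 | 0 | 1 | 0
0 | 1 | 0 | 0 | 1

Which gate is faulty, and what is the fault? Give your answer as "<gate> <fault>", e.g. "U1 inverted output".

Fault-free values for test 1 (x1=1, x2=0, x3=0): U0=1, U1=0, U2=1, U3=1, giving Y=1. Observed 0.
Test 1: faults giving observed 0 are {U3 stuck-at-0, U3 inverted output}.
Test 2 (x1=0, x2=1, x3=0): fault-free U0=1, U1=1, U2=0, U3=0 → 0; observed 1. Eliminates U3 stuck-at-0.
Only U3 inverted output is consistent with every test.

U3 inverted output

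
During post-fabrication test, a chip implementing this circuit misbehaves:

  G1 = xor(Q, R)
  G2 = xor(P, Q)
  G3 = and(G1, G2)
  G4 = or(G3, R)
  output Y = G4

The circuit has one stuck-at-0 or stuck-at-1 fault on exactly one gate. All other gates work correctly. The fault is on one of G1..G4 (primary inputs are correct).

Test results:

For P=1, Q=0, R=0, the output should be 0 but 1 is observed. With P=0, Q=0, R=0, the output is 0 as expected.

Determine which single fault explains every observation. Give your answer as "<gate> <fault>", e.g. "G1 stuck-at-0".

Fault-free values for test 1 (P=1, Q=0, R=0): G1=0, G2=1, G3=0, G4=0, giving Y=0. Observed 1.
Test 1: faults giving observed 1 are {G1 stuck-at-1, G3 stuck-at-1, G4 stuck-at-1}.
Test 2 (P=0, Q=0, R=0): fault-free G1=0, G2=0, G3=0, G4=0 → 0; observed 0. Eliminates G3 stuck-at-1, G4 stuck-at-1.
Only G1 stuck-at-1 is consistent with every test.

G1 stuck-at-1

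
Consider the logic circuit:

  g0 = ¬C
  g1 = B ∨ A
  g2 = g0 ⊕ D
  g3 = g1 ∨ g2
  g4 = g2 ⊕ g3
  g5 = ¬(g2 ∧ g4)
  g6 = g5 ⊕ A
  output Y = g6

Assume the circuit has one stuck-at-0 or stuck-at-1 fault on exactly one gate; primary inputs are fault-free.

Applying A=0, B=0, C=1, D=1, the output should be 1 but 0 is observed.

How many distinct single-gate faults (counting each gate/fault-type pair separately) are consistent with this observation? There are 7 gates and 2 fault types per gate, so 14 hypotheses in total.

Fault-free: g0=0, g1=0, g2=1, g3=1, g4=0, g5=1, g6=1 → 1. Observed 0.
  g0 stuck-at-0: output 1 ✗
  g0 stuck-at-1: output 1 ✗
  g1 stuck-at-0: output 1 ✗
  g1 stuck-at-1: output 1 ✗
  g2 stuck-at-0: output 1 ✗
  g2 stuck-at-1: output 1 ✗
  g3 stuck-at-0: output 0 ✓
  g3 stuck-at-1: output 1 ✗
  g4 stuck-at-0: output 1 ✗
  g4 stuck-at-1: output 0 ✓
  g5 stuck-at-0: output 0 ✓
  g5 stuck-at-1: output 1 ✗
  g6 stuck-at-0: output 0 ✓
  g6 stuck-at-1: output 1 ✗
Consistent faults: {g3 stuck-at-0, g4 stuck-at-1, g5 stuck-at-0, g6 stuck-at-0} — 4 in all.

4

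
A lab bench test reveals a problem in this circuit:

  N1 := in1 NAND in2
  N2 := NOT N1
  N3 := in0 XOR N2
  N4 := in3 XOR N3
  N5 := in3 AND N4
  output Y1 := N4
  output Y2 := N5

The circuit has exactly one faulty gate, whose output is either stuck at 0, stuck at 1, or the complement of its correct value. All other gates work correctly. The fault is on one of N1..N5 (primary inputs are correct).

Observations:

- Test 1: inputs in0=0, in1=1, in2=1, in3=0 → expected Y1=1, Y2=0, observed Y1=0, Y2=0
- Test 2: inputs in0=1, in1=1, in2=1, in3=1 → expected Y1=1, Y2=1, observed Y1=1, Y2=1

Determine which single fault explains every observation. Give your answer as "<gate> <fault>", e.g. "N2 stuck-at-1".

Fault-free values for test 1 (in0=0, in1=1, in2=1, in3=0): N1=0, N2=1, N3=1, N4=1, N5=0, giving Y1=1, Y2=0. Observed Y1=0, Y2=0.
Test 1: faults giving observed Y1=0, Y2=0 are {N1 stuck-at-1, N1 inverted output, N2 stuck-at-0, N2 inverted output, N3 stuck-at-0, N3 inverted output, N4 stuck-at-0, N4 inverted output}.
Test 2 (in0=1, in1=1, in2=1, in3=1): fault-free N1=0, N2=1, N3=0, N4=1, N5=1 → Y1=1, Y2=1; observed Y1=1, Y2=1. Eliminates N1 stuck-at-1, N1 inverted output, N2 stuck-at-0, N2 inverted output, N3 inverted output, N4 stuck-at-0, N4 inverted output.
Only N3 stuck-at-0 is consistent with every test.

N3 stuck-at-0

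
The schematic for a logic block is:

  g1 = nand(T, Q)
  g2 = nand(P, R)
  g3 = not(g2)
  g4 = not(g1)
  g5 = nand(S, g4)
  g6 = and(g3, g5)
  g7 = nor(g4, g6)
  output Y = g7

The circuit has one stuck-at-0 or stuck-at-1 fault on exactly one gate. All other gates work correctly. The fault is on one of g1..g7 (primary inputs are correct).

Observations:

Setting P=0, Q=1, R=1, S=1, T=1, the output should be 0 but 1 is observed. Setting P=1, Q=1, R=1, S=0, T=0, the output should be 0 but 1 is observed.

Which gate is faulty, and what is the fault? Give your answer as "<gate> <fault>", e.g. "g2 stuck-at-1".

g7 stuck-at-1

Fault-free values for test 1 (P=0, Q=1, R=1, S=1, T=1): g1=0, g2=1, g3=0, g4=1, g5=0, g6=0, g7=0, giving Y=0. Observed 1.
Test 1: faults giving observed 1 are {g1 stuck-at-1, g4 stuck-at-0, g7 stuck-at-1}.
Test 2 (P=1, Q=1, R=1, S=0, T=0): fault-free g1=1, g2=0, g3=1, g4=0, g5=1, g6=1, g7=0 → 0; observed 1. Eliminates g1 stuck-at-1, g4 stuck-at-0.
Only g7 stuck-at-1 is consistent with every test.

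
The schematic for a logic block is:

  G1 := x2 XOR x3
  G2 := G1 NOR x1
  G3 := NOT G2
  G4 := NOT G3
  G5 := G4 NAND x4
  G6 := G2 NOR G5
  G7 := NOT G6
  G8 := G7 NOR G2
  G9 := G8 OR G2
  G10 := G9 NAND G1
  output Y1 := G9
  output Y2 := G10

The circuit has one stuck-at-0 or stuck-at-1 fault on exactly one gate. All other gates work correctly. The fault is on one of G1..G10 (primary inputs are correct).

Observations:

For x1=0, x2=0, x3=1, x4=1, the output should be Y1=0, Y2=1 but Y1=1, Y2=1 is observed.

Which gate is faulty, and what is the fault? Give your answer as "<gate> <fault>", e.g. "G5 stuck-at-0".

Fault-free values for test 1 (x1=0, x2=0, x3=1, x4=1): G1=1, G2=0, G3=1, G4=0, G5=1, G6=0, G7=1, G8=0, G9=0, G10=1, giving Y1=0, Y2=1. Observed Y1=1, Y2=1.
Test 1: faults giving observed Y1=1, Y2=1 are {G1 stuck-at-0}.
Only G1 stuck-at-0 is consistent with every test.

G1 stuck-at-0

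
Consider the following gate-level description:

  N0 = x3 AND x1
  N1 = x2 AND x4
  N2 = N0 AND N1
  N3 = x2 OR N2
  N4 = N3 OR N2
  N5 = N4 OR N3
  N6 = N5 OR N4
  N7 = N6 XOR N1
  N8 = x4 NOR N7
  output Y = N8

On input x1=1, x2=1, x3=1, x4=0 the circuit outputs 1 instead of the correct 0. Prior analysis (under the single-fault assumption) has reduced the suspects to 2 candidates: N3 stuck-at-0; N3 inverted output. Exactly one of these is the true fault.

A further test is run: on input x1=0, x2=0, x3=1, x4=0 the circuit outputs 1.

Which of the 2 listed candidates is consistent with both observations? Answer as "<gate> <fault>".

N3 stuck-at-0

Evaluate each candidate on input x1=0, x2=0, x3=1, x4=0:
  N3 stuck-at-0: N0=0, N1=0, N2=0, N3=0 [stuck-at-0], N4=0, N5=0, N6=0, N7=0, N8=1 → 1 — matches
  N3 inverted output: N0=0, N1=0, N2=0, N3=1 [inverted output], N4=1, N5=1, N6=1, N7=1, N8=0 → 0 — eliminated
Only N3 stuck-at-0 reproduces the observed 1.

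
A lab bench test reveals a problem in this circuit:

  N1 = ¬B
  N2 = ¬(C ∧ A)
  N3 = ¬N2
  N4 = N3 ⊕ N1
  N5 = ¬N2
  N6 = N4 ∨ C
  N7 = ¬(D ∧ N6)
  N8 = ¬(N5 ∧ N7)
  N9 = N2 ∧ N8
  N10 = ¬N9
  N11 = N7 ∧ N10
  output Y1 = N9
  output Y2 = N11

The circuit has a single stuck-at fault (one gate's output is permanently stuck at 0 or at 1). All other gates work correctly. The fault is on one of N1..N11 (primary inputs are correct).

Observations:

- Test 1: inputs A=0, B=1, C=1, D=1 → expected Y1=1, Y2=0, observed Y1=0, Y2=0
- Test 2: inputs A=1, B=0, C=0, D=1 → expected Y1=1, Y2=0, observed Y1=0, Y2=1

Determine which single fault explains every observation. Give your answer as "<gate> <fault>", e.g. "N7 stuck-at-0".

Fault-free values for test 1 (A=0, B=1, C=1, D=1): N1=0, N2=1, N3=0, N4=0, N5=0, N6=1, N7=0, N8=1, N9=1, N10=0, N11=0, giving Y1=1, Y2=0. Observed Y1=0, Y2=0.
Test 1: faults giving observed Y1=0, Y2=0 are {N2 stuck-at-0, N8 stuck-at-0, N9 stuck-at-0}.
Test 2 (A=1, B=0, C=0, D=1): fault-free N1=1, N2=1, N3=0, N4=1, N5=0, N6=1, N7=0, N8=1, N9=1, N10=0, N11=0 → Y1=1, Y2=0; observed Y1=0, Y2=1. Eliminates N8 stuck-at-0, N9 stuck-at-0.
Only N2 stuck-at-0 is consistent with every test.

N2 stuck-at-0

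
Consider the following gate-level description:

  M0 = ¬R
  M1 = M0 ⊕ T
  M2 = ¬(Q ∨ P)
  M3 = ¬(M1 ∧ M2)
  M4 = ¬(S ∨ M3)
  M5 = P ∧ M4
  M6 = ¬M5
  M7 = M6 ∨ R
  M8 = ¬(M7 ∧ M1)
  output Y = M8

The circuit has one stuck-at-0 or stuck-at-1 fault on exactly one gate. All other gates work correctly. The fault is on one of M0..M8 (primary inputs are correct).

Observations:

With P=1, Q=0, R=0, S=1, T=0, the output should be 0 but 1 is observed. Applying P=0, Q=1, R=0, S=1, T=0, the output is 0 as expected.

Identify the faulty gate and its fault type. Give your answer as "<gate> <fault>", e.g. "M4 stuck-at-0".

M4 stuck-at-1

Fault-free values for test 1 (P=1, Q=0, R=0, S=1, T=0): M0=1, M1=1, M2=0, M3=1, M4=0, M5=0, M6=1, M7=1, M8=0, giving Y=0. Observed 1.
Test 1: faults giving observed 1 are {M0 stuck-at-0, M1 stuck-at-0, M4 stuck-at-1, M5 stuck-at-1, M6 stuck-at-0, M7 stuck-at-0, M8 stuck-at-1}.
Test 2 (P=0, Q=1, R=0, S=1, T=0): fault-free M0=1, M1=1, M2=0, M3=1, M4=0, M5=0, M6=1, M7=1, M8=0 → 0; observed 0. Eliminates M0 stuck-at-0, M1 stuck-at-0, M5 stuck-at-1, M6 stuck-at-0, M7 stuck-at-0, M8 stuck-at-1.
Only M4 stuck-at-1 is consistent with every test.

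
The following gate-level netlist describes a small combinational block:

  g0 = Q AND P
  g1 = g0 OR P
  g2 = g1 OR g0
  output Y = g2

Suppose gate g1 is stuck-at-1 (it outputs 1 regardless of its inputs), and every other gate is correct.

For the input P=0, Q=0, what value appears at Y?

1

Propagate with g1 forced: g0=0, g1=1 [stuck-at-1], g2=1.
So Y = 1. (Without the fault it would be 0.)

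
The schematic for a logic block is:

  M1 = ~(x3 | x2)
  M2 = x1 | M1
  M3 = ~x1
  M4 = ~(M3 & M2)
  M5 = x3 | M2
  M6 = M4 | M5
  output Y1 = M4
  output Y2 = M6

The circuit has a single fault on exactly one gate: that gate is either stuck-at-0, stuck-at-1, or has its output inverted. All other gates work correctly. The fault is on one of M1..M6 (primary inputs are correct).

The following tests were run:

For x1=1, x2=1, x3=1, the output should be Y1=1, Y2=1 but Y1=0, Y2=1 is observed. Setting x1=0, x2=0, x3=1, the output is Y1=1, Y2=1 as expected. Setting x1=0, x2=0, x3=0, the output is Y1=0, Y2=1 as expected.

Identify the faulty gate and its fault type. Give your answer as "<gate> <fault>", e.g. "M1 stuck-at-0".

M3 stuck-at-1

Fault-free values for test 1 (x1=1, x2=1, x3=1): M1=0, M2=1, M3=0, M4=1, M5=1, M6=1, giving Y1=1, Y2=1. Observed Y1=0, Y2=1.
Test 1: faults giving observed Y1=0, Y2=1 are {M3 stuck-at-1, M3 inverted output, M4 stuck-at-0, M4 inverted output}.
Test 2 (x1=0, x2=0, x3=1): fault-free M1=0, M2=0, M3=1, M4=1, M5=1, M6=1 → Y1=1, Y2=1; observed Y1=1, Y2=1. Eliminates M4 stuck-at-0, M4 inverted output.
Test 3 (x1=0, x2=0, x3=0): fault-free M1=1, M2=1, M3=1, M4=0, M5=1, M6=1 → Y1=0, Y2=1; observed Y1=0, Y2=1. Eliminates M3 inverted output.
Only M3 stuck-at-1 is consistent with every test.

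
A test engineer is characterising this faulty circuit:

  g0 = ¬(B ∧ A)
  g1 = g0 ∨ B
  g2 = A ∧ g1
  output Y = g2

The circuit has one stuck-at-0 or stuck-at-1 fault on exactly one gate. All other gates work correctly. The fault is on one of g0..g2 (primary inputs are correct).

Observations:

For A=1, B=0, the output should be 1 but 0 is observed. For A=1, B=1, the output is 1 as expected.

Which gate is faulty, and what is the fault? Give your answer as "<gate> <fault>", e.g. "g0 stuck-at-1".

Fault-free values for test 1 (A=1, B=0): g0=1, g1=1, g2=1, giving Y=1. Observed 0.
Test 1: faults giving observed 0 are {g0 stuck-at-0, g1 stuck-at-0, g2 stuck-at-0}.
Test 2 (A=1, B=1): fault-free g0=0, g1=1, g2=1 → 1; observed 1. Eliminates g1 stuck-at-0, g2 stuck-at-0.
Only g0 stuck-at-0 is consistent with every test.

g0 stuck-at-0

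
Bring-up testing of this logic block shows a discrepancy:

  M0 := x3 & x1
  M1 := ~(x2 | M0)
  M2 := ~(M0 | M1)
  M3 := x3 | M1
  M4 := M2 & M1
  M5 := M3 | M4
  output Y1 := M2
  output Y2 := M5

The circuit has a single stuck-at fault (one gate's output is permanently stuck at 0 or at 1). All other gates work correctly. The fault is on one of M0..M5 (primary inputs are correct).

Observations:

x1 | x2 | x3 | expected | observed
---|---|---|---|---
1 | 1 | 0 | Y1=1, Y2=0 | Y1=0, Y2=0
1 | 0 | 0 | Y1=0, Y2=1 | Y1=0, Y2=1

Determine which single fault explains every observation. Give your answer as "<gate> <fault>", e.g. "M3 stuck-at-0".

Fault-free values for test 1 (x1=1, x2=1, x3=0): M0=0, M1=0, M2=1, M3=0, M4=0, M5=0, giving Y1=1, Y2=0. Observed Y1=0, Y2=0.
Test 1: faults giving observed Y1=0, Y2=0 are {M0 stuck-at-1, M2 stuck-at-0}.
Test 2 (x1=1, x2=0, x3=0): fault-free M0=0, M1=1, M2=0, M3=1, M4=0, M5=1 → Y1=0, Y2=1; observed Y1=0, Y2=1. Eliminates M0 stuck-at-1.
Only M2 stuck-at-0 is consistent with every test.

M2 stuck-at-0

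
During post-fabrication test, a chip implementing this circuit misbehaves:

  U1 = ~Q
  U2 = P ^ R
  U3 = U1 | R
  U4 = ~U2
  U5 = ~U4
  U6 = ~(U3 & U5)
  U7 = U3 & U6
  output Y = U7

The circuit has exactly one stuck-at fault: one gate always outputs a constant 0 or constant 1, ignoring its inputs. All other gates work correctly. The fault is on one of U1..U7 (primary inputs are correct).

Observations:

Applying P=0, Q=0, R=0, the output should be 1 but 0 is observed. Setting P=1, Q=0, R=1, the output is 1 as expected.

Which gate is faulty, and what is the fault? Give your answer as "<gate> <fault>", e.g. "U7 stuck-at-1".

U1 stuck-at-0

Fault-free values for test 1 (P=0, Q=0, R=0): U1=1, U2=0, U3=1, U4=1, U5=0, U6=1, U7=1, giving Y=1. Observed 0.
Test 1: faults giving observed 0 are {U1 stuck-at-0, U2 stuck-at-1, U3 stuck-at-0, U4 stuck-at-0, U5 stuck-at-1, U6 stuck-at-0, U7 stuck-at-0}.
Test 2 (P=1, Q=0, R=1): fault-free U1=1, U2=0, U3=1, U4=1, U5=0, U6=1, U7=1 → 1; observed 1. Eliminates U2 stuck-at-1, U3 stuck-at-0, U4 stuck-at-0, U5 stuck-at-1, U6 stuck-at-0, U7 stuck-at-0.
Only U1 stuck-at-0 is consistent with every test.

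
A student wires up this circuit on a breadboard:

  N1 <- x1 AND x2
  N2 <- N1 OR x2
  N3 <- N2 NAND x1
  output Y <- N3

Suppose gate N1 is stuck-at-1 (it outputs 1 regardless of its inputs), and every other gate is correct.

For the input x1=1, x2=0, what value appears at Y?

Propagate with N1 forced: N1=1 [stuck-at-1], N2=1, N3=0.
So Y = 0. (Without the fault it would be 1.)

0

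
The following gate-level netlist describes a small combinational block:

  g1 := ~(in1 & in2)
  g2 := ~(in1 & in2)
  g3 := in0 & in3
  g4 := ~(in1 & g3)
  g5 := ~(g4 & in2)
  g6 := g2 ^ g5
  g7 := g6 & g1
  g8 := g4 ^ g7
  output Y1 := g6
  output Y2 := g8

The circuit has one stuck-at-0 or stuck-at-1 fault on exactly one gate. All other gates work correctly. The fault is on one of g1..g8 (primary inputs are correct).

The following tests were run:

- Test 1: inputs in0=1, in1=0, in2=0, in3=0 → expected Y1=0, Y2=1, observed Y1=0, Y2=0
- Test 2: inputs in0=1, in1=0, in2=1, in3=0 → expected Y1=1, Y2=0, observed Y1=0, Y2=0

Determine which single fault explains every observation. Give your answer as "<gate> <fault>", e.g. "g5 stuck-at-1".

g4 stuck-at-0

Fault-free values for test 1 (in0=1, in1=0, in2=0, in3=0): g1=1, g2=1, g3=0, g4=1, g5=1, g6=0, g7=0, g8=1, giving Y1=0, Y2=1. Observed Y1=0, Y2=0.
Test 1: faults giving observed Y1=0, Y2=0 are {g4 stuck-at-0, g7 stuck-at-1, g8 stuck-at-0}.
Test 2 (in0=1, in1=0, in2=1, in3=0): fault-free g1=1, g2=1, g3=0, g4=1, g5=0, g6=1, g7=1, g8=0 → Y1=1, Y2=0; observed Y1=0, Y2=0. Eliminates g7 stuck-at-1, g8 stuck-at-0.
Only g4 stuck-at-0 is consistent with every test.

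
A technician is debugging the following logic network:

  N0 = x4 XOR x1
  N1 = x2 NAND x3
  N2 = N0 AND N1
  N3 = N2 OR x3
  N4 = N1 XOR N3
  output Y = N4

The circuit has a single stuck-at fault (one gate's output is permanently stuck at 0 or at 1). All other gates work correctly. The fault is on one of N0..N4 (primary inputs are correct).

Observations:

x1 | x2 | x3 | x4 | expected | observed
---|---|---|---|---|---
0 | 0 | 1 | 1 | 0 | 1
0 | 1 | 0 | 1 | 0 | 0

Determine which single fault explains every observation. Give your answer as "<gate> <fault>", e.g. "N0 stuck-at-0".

N1 stuck-at-0

Fault-free values for test 1 (x1=0, x2=0, x3=1, x4=1): N0=1, N1=1, N2=1, N3=1, N4=0, giving Y=0. Observed 1.
Test 1: faults giving observed 1 are {N1 stuck-at-0, N3 stuck-at-0, N4 stuck-at-1}.
Test 2 (x1=0, x2=1, x3=0, x4=1): fault-free N0=1, N1=1, N2=1, N3=1, N4=0 → 0; observed 0. Eliminates N3 stuck-at-0, N4 stuck-at-1.
Only N1 stuck-at-0 is consistent with every test.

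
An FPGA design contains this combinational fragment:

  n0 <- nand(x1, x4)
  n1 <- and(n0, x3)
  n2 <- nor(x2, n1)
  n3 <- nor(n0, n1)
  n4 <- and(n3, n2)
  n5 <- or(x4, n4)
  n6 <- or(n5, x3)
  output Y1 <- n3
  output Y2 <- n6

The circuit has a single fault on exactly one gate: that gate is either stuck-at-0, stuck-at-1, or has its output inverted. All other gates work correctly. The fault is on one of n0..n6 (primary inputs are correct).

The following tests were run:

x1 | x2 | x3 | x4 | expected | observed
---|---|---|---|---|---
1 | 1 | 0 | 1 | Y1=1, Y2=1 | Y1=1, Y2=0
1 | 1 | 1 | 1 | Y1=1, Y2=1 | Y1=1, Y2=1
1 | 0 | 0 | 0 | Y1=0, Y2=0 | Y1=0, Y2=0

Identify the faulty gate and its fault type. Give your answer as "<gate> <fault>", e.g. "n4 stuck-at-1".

Fault-free values for test 1 (x1=1, x2=1, x3=0, x4=1): n0=0, n1=0, n2=0, n3=1, n4=0, n5=1, n6=1, giving Y1=1, Y2=1. Observed Y1=1, Y2=0.
Test 1: faults giving observed Y1=1, Y2=0 are {n5 stuck-at-0, n5 inverted output, n6 stuck-at-0, n6 inverted output}.
Test 2 (x1=1, x2=1, x3=1, x4=1): fault-free n0=0, n1=0, n2=0, n3=1, n4=0, n5=1, n6=1 → Y1=1, Y2=1; observed Y1=1, Y2=1. Eliminates n6 stuck-at-0, n6 inverted output.
Test 3 (x1=1, x2=0, x3=0, x4=0): fault-free n0=1, n1=0, n2=1, n3=0, n4=0, n5=0, n6=0 → Y1=0, Y2=0; observed Y1=0, Y2=0. Eliminates n5 inverted output.
Only n5 stuck-at-0 is consistent with every test.

n5 stuck-at-0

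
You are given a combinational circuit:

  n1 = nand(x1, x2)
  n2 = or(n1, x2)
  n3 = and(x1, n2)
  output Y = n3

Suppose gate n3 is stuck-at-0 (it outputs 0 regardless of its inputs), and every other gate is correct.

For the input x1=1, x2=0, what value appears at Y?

0

Propagate with n3 forced: n1=1, n2=1, n3=0 [stuck-at-0].
So Y = 0. (Without the fault it would be 1.)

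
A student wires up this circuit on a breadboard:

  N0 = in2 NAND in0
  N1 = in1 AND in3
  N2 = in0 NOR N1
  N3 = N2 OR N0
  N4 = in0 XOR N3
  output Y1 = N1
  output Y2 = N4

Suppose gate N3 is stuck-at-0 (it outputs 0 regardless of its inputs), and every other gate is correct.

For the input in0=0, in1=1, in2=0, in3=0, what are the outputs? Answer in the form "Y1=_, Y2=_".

Y1=0, Y2=0

Propagate with N3 forced: N0=1, N1=0, N2=1, N3=0 [stuck-at-0], N4=0.
So the outputs are Y1=0, Y2=0. (Without the fault they would be Y1=0, Y2=1.)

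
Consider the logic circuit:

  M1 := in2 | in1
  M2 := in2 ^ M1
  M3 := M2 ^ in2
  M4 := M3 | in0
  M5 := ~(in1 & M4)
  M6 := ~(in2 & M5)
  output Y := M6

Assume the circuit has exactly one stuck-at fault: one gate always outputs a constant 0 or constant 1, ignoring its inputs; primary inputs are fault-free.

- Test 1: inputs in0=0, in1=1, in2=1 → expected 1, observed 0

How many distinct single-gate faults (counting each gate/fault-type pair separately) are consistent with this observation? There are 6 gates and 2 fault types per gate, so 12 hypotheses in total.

6

Fault-free: M1=1, M2=0, M3=1, M4=1, M5=0, M6=1 → 1. Observed 0.
  M1 stuck-at-0: output 0 ✓
  M1 stuck-at-1: output 1 ✗
  M2 stuck-at-0: output 1 ✗
  M2 stuck-at-1: output 0 ✓
  M3 stuck-at-0: output 0 ✓
  M3 stuck-at-1: output 1 ✗
  M4 stuck-at-0: output 0 ✓
  M4 stuck-at-1: output 1 ✗
  M5 stuck-at-0: output 1 ✗
  M5 stuck-at-1: output 0 ✓
  M6 stuck-at-0: output 0 ✓
  M6 stuck-at-1: output 1 ✗
Consistent faults: {M1 stuck-at-0, M2 stuck-at-1, M3 stuck-at-0, M4 stuck-at-0, M5 stuck-at-1, M6 stuck-at-0} — 6 in all.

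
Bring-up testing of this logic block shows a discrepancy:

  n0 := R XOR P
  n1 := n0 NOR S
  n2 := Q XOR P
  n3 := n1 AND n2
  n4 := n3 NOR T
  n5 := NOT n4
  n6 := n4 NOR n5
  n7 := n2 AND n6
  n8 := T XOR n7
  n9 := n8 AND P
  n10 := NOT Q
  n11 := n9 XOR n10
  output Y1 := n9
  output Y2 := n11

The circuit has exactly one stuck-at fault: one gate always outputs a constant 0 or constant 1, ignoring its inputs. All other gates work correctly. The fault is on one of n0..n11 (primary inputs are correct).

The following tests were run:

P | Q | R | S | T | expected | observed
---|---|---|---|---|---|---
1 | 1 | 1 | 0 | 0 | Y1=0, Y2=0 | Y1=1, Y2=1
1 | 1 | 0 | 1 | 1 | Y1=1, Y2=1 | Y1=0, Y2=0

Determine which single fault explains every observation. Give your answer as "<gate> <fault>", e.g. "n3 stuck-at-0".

n7 stuck-at-1

Fault-free values for test 1 (P=1, Q=1, R=1, S=0, T=0): n0=0, n1=1, n2=0, n3=0, n4=1, n5=0, n6=0, n7=0, n8=0, n9=0, n10=0, n11=0, giving Y1=0, Y2=0. Observed Y1=1, Y2=1.
Test 1: faults giving observed Y1=1, Y2=1 are {n7 stuck-at-1, n8 stuck-at-1, n9 stuck-at-1}.
Test 2 (P=1, Q=1, R=0, S=1, T=1): fault-free n0=1, n1=0, n2=0, n3=0, n4=0, n5=1, n6=0, n7=0, n8=1, n9=1, n10=0, n11=1 → Y1=1, Y2=1; observed Y1=0, Y2=0. Eliminates n8 stuck-at-1, n9 stuck-at-1.
Only n7 stuck-at-1 is consistent with every test.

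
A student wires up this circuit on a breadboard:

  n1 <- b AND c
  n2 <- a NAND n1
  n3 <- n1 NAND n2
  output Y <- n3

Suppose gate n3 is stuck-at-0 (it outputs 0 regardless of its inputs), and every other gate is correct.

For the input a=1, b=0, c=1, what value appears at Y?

Propagate with n3 forced: n1=0, n2=1, n3=0 [stuck-at-0].
So Y = 0. (Without the fault it would be 1.)

0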